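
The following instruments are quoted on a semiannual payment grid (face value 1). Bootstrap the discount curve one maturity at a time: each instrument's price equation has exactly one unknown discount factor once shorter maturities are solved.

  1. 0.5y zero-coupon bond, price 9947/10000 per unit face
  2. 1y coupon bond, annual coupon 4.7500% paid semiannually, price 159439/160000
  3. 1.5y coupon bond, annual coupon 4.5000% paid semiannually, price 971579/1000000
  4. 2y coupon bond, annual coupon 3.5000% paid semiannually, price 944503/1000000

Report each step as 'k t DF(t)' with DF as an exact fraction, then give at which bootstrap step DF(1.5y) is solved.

1 1/2 9947/10000
2 1 9503/10000
3 3/2 4537/5000
4 2 1099/1250
DF(1.5y) is solved at step 3

step 1 [0.5y] zero: DF = P = 9947/10000 ≈ 0.994700
step 2 [1y] bond c/2=19/800: DF=(159439/160000 − 19/800·(0.994700))/(1+19/800) = 9503/10000 ≈ 0.950300
step 3 [1.5y] bond c/2=9/400: DF=(971579/1000000 − 9/400·(0.994700+0.950300))/(1+9/400) = 4537/5000 ≈ 0.907400
step 4 [2y] bond c/2=7/400: DF=(944503/1000000 − 7/400·(0.994700+0.950300+0.907400))/(1+7/400) = 1099/1250 ≈ 0.879200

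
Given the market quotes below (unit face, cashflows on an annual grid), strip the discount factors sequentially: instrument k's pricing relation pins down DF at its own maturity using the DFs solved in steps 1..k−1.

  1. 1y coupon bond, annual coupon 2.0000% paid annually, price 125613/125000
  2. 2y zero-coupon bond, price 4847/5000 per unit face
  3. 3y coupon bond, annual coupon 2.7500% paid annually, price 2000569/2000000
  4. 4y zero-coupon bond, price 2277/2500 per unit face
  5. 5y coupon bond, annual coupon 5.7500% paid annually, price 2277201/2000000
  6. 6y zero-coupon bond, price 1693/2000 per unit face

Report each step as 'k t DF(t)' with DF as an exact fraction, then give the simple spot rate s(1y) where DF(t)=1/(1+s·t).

1 1 2463/2500
2 2 4847/5000
3 3 2303/2500
4 4 2277/2500
5 5 2177/2500
6 6 1693/2000
s(1y) = (1/(2463/2500) − 1)/(1) = 37/2463 ≈ 1.5022%

step 1 [1y] bond c/1=1/50: DF=(125613/125000 − 1/50·(0))/(1+1/50) = 2463/2500 ≈ 0.985200
step 2 [2y] zero: DF = P = 4847/5000 ≈ 0.969400
step 3 [3y] bond c/1=11/400: DF=(2000569/2000000 − 11/400·(0.985200+0.969400))/(1+11/400) = 2303/2500 ≈ 0.921200
step 4 [4y] zero: DF = P = 2277/2500 ≈ 0.910800
step 5 [5y] bond c/1=23/400: DF=(2277201/2000000 − 23/400·(0.985200+0.969400+0.921200+0.910800))/(1+23/400) = 2177/2500 ≈ 0.870800
step 6 [6y] zero: DF = P = 1693/2000 ≈ 0.846500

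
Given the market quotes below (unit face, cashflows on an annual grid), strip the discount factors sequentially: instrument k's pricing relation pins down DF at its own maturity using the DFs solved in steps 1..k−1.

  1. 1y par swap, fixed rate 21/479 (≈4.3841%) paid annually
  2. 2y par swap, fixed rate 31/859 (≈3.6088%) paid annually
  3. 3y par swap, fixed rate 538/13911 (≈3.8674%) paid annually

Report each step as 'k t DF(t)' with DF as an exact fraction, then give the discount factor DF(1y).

step 1 [1y] swap r/1=21/479: DF=(1 − 21/479·(0))/(1+21/479) = 479/500 ≈ 0.958000
step 2 [2y] swap r/1=31/859: DF=(1 − 31/859·(0.958000))/(1+31/859) = 4659/5000 ≈ 0.931800
step 3 [3y] swap r/1=538/13911: DF=(1 − 538/13911·(0.958000+0.931800))/(1+538/13911) = 2231/2500 ≈ 0.892400

1 1 479/500
2 2 4659/5000
3 3 2231/2500
DF(1y) = 479/500 ≈ 0.958000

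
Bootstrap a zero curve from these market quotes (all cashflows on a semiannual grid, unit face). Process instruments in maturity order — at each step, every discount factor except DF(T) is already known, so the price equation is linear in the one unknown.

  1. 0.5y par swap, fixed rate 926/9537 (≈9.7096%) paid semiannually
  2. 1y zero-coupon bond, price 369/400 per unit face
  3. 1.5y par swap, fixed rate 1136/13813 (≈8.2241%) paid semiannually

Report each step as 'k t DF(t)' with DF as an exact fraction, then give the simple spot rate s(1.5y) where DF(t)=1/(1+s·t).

1 1/2 9537/10000
2 1 369/400
3 3/2 554/625
s(1.5y) = (1/(554/625) − 1)/(3/2) = 71/831 ≈ 8.5439%

step 1 [0.5y] swap r/2=463/9537: DF=(1 − 463/9537·(0))/(1+463/9537) = 9537/10000 ≈ 0.953700
step 2 [1y] zero: DF = P = 369/400 ≈ 0.922500
step 3 [1.5y] swap r/2=568/13813: DF=(1 − 568/13813·(0.953700+0.922500))/(1+568/13813) = 554/625 ≈ 0.886400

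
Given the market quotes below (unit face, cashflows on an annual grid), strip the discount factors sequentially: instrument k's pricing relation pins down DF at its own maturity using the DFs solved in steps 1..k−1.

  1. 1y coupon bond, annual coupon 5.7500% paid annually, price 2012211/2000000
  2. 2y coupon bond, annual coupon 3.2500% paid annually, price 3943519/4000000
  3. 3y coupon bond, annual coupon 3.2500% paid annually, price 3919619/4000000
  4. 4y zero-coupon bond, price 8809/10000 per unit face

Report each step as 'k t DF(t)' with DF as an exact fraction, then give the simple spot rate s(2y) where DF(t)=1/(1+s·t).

1 1 4757/5000
2 2 9249/10000
3 3 89/100
4 4 8809/10000
s(2y) = (1/(9249/10000) − 1)/(2) = 751/18498 ≈ 4.0599%

step 1 [1y] bond c/1=23/400: DF=(2012211/2000000 − 23/400·(0))/(1+23/400) = 4757/5000 ≈ 0.951400
step 2 [2y] bond c/1=13/400: DF=(3943519/4000000 − 13/400·(0.951400))/(1+13/400) = 9249/10000 ≈ 0.924900
step 3 [3y] bond c/1=13/400: DF=(3919619/4000000 − 13/400·(0.951400+0.924900))/(1+13/400) = 89/100 ≈ 0.890000
step 4 [4y] zero: DF = P = 8809/10000 ≈ 0.880900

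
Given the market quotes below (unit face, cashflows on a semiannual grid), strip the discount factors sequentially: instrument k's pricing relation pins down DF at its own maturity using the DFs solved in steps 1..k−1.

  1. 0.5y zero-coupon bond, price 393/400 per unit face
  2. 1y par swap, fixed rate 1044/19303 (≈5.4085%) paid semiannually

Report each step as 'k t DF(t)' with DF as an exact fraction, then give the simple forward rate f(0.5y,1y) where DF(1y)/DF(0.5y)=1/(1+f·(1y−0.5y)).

1 1/2 393/400
2 1 4739/5000
f(0.5y,1y) = ((393/400)/(4739/5000) − 1)/(1/2) = 347/4739 ≈ 7.3222%

step 1 [0.5y] zero: DF = P = 393/400 ≈ 0.982500
step 2 [1y] swap r/2=522/19303: DF=(1 − 522/19303·(0.982500))/(1+522/19303) = 4739/5000 ≈ 0.947800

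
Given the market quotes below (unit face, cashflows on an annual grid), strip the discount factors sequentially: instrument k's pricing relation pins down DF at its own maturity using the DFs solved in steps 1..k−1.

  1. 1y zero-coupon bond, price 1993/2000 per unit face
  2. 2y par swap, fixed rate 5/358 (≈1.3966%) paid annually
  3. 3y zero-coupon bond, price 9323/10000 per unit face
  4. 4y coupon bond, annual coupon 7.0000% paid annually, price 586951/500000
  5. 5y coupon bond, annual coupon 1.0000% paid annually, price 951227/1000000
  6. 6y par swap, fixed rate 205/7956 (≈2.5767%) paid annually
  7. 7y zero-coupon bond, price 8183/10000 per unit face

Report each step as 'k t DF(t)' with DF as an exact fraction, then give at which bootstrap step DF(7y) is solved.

1 1 1993/2000
2 2 389/400
3 3 9323/10000
4 4 9073/10000
5 5 9041/10000
6 6 1713/2000
7 7 8183/10000
DF(7y) is solved at step 7

step 1 [1y] zero: DF = P = 1993/2000 ≈ 0.996500
step 2 [2y] swap r/1=5/358: DF=(1 − 5/358·(0.996500))/(1+5/358) = 389/400 ≈ 0.972500
step 3 [3y] zero: DF = P = 9323/10000 ≈ 0.932300
step 4 [4y] bond c/1=7/100: DF=(586951/500000 − 7/100·(0.996500+0.972500+0.932300))/(1+7/100) = 9073/10000 ≈ 0.907300
step 5 [5y] bond c/1=1/100: DF=(951227/1000000 − 1/100·(0.996500+0.972500+0.932300+0.907300))/(1+1/100) = 9041/10000 ≈ 0.904100
step 6 [6y] swap r/1=205/7956: DF=(1 − 205/7956·(0.996500+0.972500+0.932300+0.907300+0.904100))/(1+205/7956) = 1713/2000 ≈ 0.856500
step 7 [7y] zero: DF = P = 8183/10000 ≈ 0.818300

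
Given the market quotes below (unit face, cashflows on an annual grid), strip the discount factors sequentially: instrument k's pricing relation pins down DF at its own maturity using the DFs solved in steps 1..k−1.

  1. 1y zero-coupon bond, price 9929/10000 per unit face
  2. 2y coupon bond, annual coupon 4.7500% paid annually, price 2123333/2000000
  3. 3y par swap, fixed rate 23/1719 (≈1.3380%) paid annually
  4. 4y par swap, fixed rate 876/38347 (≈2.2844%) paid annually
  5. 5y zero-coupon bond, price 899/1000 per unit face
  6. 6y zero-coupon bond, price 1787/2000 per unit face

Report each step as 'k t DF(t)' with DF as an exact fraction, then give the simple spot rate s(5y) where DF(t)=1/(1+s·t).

1 1 9929/10000
2 2 1937/2000
3 3 9609/10000
4 4 2281/2500
5 5 899/1000
6 6 1787/2000
s(5y) = (1/(899/1000) − 1)/(5) = 101/4495 ≈ 2.2469%

step 1 [1y] zero: DF = P = 9929/10000 ≈ 0.992900
step 2 [2y] bond c/1=19/400: DF=(2123333/2000000 − 19/400·(0.992900))/(1+19/400) = 1937/2000 ≈ 0.968500
step 3 [3y] swap r/1=23/1719: DF=(1 − 23/1719·(0.992900+0.968500))/(1+23/1719) = 9609/10000 ≈ 0.960900
step 4 [4y] swap r/1=876/38347: DF=(1 − 876/38347·(0.992900+0.968500+0.960900))/(1+876/38347) = 2281/2500 ≈ 0.912400
step 5 [5y] zero: DF = P = 899/1000 ≈ 0.899000
step 6 [6y] zero: DF = P = 1787/2000 ≈ 0.893500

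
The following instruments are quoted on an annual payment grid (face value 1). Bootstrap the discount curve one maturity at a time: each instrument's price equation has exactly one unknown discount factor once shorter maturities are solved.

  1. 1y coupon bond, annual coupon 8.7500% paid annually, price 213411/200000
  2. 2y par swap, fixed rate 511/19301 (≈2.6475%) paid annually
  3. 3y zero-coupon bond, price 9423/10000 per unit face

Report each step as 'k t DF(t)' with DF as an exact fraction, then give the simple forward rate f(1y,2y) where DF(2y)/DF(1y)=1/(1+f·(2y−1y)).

1 1 2453/2500
2 2 9489/10000
3 3 9423/10000
f(1y,2y) = ((2453/2500)/(9489/10000) − 1)/(1) = 323/9489 ≈ 3.4039%

step 1 [1y] bond c/1=7/80: DF=(213411/200000 − 7/80·(0))/(1+7/80) = 2453/2500 ≈ 0.981200
step 2 [2y] swap r/1=511/19301: DF=(1 − 511/19301·(0.981200))/(1+511/19301) = 9489/10000 ≈ 0.948900
step 3 [3y] zero: DF = P = 9423/10000 ≈ 0.942300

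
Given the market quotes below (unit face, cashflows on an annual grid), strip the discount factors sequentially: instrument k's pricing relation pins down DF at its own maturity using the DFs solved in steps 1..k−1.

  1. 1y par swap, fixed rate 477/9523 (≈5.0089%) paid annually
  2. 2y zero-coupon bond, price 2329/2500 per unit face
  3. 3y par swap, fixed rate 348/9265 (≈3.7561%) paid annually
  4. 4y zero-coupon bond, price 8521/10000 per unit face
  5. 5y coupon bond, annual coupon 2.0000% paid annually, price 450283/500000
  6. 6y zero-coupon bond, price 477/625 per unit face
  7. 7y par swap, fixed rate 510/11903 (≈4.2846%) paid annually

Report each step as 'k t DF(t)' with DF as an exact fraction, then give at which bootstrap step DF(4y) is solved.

1 1 9523/10000
2 2 2329/2500
3 3 2239/2500
4 4 8521/10000
5 5 8117/10000
6 6 477/625
7 7 149/200
DF(4y) is solved at step 4

step 1 [1y] swap r/1=477/9523: DF=(1 − 477/9523·(0))/(1+477/9523) = 9523/10000 ≈ 0.952300
step 2 [2y] zero: DF = P = 2329/2500 ≈ 0.931600
step 3 [3y] swap r/1=348/9265: DF=(1 − 348/9265·(0.952300+0.931600))/(1+348/9265) = 2239/2500 ≈ 0.895600
step 4 [4y] zero: DF = P = 8521/10000 ≈ 0.852100
step 5 [5y] bond c/1=1/50: DF=(450283/500000 − 1/50·(0.952300+0.931600+0.895600+0.852100))/(1+1/50) = 8117/10000 ≈ 0.811700
step 6 [6y] zero: DF = P = 477/625 ≈ 0.763200
step 7 [7y] swap r/1=510/11903: DF=(1 − 510/11903·(0.952300+0.931600+0.895600+0.852100+0.811700+0.763200))/(1+510/11903) = 149/200 ≈ 0.745000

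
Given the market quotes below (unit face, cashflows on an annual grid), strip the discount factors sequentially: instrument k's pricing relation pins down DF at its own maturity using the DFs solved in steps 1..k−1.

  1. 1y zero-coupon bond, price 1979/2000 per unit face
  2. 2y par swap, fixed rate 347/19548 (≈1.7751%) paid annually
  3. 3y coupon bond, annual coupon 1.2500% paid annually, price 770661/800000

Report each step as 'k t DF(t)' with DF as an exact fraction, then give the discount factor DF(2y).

step 1 [1y] zero: DF = P = 1979/2000 ≈ 0.989500
step 2 [2y] swap r/1=347/19548: DF=(1 − 347/19548·(0.989500))/(1+347/19548) = 9653/10000 ≈ 0.965300
step 3 [3y] bond c/1=1/80: DF=(770661/800000 − 1/80·(0.989500+0.965300))/(1+1/80) = 9273/10000 ≈ 0.927300

1 1 1979/2000
2 2 9653/10000
3 3 9273/10000
DF(2y) = 9653/10000 ≈ 0.965300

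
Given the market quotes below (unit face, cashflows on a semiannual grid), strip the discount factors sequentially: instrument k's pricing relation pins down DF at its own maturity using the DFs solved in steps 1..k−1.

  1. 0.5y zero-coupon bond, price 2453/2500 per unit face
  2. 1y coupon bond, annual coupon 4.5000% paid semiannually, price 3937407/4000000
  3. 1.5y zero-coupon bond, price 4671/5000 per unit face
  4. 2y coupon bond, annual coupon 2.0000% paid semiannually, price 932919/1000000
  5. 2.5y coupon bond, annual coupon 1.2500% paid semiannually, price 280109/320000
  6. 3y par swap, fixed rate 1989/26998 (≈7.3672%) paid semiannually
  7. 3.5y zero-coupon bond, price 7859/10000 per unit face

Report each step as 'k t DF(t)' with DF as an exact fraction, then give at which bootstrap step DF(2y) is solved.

1 1/2 2453/2500
2 1 9411/10000
3 3/2 4671/5000
4 2 4477/5000
5 5/2 4233/5000
6 3 8011/10000
7 7/2 7859/10000
DF(2y) is solved at step 4

step 1 [0.5y] zero: DF = P = 2453/2500 ≈ 0.981200
step 2 [1y] bond c/2=9/400: DF=(3937407/4000000 − 9/400·(0.981200))/(1+9/400) = 9411/10000 ≈ 0.941100
step 3 [1.5y] zero: DF = P = 4671/5000 ≈ 0.934200
step 4 [2y] bond c/2=1/100: DF=(932919/1000000 − 1/100·(0.981200+0.941100+0.934200))/(1+1/100) = 4477/5000 ≈ 0.895400
step 5 [2.5y] bond c/2=1/160: DF=(280109/320000 − 1/160·(0.981200+0.941100+0.934200+0.895400))/(1+1/160) = 4233/5000 ≈ 0.846600
step 6 [3y] swap r/2=1989/53996: DF=(1 − 1989/53996·(0.981200+0.941100+0.934200+0.895400+0.846600))/(1+1989/53996) = 8011/10000 ≈ 0.801100
step 7 [3.5y] zero: DF = P = 7859/10000 ≈ 0.785900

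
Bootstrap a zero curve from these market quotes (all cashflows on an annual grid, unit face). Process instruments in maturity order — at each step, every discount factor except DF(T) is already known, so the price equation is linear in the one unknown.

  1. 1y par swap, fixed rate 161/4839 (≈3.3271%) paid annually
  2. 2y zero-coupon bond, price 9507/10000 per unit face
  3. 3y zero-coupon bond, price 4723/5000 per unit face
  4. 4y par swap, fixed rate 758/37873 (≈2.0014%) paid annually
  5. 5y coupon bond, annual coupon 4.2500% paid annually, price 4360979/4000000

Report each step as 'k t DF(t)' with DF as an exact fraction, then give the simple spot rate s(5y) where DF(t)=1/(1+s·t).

step 1 [1y] swap r/1=161/4839: DF=(1 − 161/4839·(0))/(1+161/4839) = 4839/5000 ≈ 0.967800
step 2 [2y] zero: DF = P = 9507/10000 ≈ 0.950700
step 3 [3y] zero: DF = P = 4723/5000 ≈ 0.944600
step 4 [4y] swap r/1=758/37873: DF=(1 − 758/37873·(0.967800+0.950700+0.944600))/(1+758/37873) = 4621/5000 ≈ 0.924200
step 5 [5y] bond c/1=17/400: DF=(4360979/4000000 − 17/400·(0.967800+0.950700+0.944600+0.924200))/(1+17/400) = 4457/5000 ≈ 0.891400

1 1 4839/5000
2 2 9507/10000
3 3 4723/5000
4 4 4621/5000
5 5 4457/5000
s(5y) = (1/(4457/5000) − 1)/(5) = 543/22285 ≈ 2.4366%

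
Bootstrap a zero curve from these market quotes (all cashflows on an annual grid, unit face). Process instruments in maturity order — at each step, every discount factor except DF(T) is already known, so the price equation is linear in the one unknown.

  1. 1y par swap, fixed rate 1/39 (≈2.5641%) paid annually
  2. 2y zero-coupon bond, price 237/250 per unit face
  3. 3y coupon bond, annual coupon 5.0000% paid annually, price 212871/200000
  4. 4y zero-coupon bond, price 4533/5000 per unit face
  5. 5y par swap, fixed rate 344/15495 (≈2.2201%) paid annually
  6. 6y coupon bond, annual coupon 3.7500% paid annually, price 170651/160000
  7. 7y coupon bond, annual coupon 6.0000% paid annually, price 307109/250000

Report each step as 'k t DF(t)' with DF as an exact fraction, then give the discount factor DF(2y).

step 1 [1y] swap r/1=1/39: DF=(1 − 1/39·(0))/(1+1/39) = 39/40 ≈ 0.975000
step 2 [2y] zero: DF = P = 237/250 ≈ 0.948000
step 3 [3y] bond c/1=1/20: DF=(212871/200000 − 1/20·(0.975000+0.948000))/(1+1/20) = 9221/10000 ≈ 0.922100
step 4 [4y] zero: DF = P = 4533/5000 ≈ 0.906600
step 5 [5y] swap r/1=344/15495: DF=(1 − 344/15495·(0.975000+0.948000+0.922100+0.906600))/(1+344/15495) = 1121/1250 ≈ 0.896800
step 6 [6y] bond c/1=3/80: DF=(170651/160000 − 3/80·(0.975000+0.948000+0.922100+0.906600+0.896800))/(1+3/80) = 43/50 ≈ 0.860000
step 7 [7y] bond c/1=3/50: DF=(307109/250000 − 3/50·(0.975000+0.948000+0.922100+0.906600+0.896800+0.860000))/(1+3/50) = 8471/10000 ≈ 0.847100

1 1 39/40
2 2 237/250
3 3 9221/10000
4 4 4533/5000
5 5 1121/1250
6 6 43/50
7 7 8471/10000
DF(2y) = 237/250 ≈ 0.948000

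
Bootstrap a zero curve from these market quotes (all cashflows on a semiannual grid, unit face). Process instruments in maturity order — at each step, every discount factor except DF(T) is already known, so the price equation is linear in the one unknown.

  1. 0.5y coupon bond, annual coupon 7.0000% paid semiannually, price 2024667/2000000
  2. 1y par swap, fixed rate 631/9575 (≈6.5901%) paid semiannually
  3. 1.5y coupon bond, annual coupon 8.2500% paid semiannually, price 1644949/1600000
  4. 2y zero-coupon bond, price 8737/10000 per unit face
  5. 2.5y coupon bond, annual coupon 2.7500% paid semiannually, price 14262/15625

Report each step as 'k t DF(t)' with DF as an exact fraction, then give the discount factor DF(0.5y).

1 1/2 9781/10000
2 1 9369/10000
3 3/2 1823/2000
4 2 8737/10000
5 5/2 4251/5000
DF(0.5y) = 9781/10000 ≈ 0.978100

step 1 [0.5y] bond c/2=7/200: DF=(2024667/2000000 − 7/200·(0))/(1+7/200) = 9781/10000 ≈ 0.978100
step 2 [1y] swap r/2=631/19150: DF=(1 − 631/19150·(0.978100))/(1+631/19150) = 9369/10000 ≈ 0.936900
step 3 [1.5y] bond c/2=33/800: DF=(1644949/1600000 − 33/800·(0.978100+0.936900))/(1+33/800) = 1823/2000 ≈ 0.911500
step 4 [2y] zero: DF = P = 8737/10000 ≈ 0.873700
step 5 [2.5y] bond c/2=11/800: DF=(14262/15625 − 11/800·(0.978100+0.936900+0.911500+0.873700))/(1+11/800) = 4251/5000 ≈ 0.850200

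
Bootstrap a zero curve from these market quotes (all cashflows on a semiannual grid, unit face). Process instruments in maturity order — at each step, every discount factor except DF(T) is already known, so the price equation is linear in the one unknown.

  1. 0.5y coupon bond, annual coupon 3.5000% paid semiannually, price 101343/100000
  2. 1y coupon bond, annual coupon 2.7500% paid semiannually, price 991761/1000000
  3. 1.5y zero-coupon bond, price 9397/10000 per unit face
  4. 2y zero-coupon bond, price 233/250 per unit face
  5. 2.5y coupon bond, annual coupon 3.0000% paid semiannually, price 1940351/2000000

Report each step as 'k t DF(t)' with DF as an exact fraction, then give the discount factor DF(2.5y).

step 1 [0.5y] bond c/2=7/400: DF=(101343/100000 − 7/400·(0))/(1+7/400) = 249/250 ≈ 0.996000
step 2 [1y] bond c/2=11/800: DF=(991761/1000000 − 11/800·(0.996000))/(1+11/800) = 603/625 ≈ 0.964800
step 3 [1.5y] zero: DF = P = 9397/10000 ≈ 0.939700
step 4 [2y] zero: DF = P = 233/250 ≈ 0.932000
step 5 [2.5y] bond c/2=3/200: DF=(1940351/2000000 − 3/200·(0.996000+0.964800+0.939700+0.932000))/(1+3/200) = 562/625 ≈ 0.899200

1 1/2 249/250
2 1 603/625
3 3/2 9397/10000
4 2 233/250
5 5/2 562/625
DF(2.5y) = 562/625 ≈ 0.899200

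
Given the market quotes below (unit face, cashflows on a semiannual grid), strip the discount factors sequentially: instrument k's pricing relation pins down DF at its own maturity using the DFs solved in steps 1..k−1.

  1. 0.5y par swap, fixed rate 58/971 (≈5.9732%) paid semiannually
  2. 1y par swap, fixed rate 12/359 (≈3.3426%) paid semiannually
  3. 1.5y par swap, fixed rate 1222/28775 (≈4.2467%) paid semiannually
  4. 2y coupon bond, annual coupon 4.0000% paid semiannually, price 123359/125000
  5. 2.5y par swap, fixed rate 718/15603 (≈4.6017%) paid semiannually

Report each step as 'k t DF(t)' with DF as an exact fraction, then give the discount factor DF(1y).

step 1 [0.5y] swap r/2=29/971: DF=(1 − 29/971·(0))/(1+29/971) = 971/1000 ≈ 0.971000
step 2 [1y] swap r/2=6/359: DF=(1 − 6/359·(0.971000))/(1+6/359) = 2419/2500 ≈ 0.967600
step 3 [1.5y] swap r/2=611/28775: DF=(1 − 611/28775·(0.971000+0.967600))/(1+611/28775) = 9389/10000 ≈ 0.938900
step 4 [2y] bond c/2=1/50: DF=(123359/125000 − 1/50·(0.971000+0.967600+0.938900))/(1+1/50) = 9111/10000 ≈ 0.911100
step 5 [2.5y] swap r/2=359/15603: DF=(1 − 359/15603·(0.971000+0.967600+0.938900+0.911100))/(1+359/15603) = 8923/10000 ≈ 0.892300

1 1/2 971/1000
2 1 2419/2500
3 3/2 9389/10000
4 2 9111/10000
5 5/2 8923/10000
DF(1y) = 2419/2500 ≈ 0.967600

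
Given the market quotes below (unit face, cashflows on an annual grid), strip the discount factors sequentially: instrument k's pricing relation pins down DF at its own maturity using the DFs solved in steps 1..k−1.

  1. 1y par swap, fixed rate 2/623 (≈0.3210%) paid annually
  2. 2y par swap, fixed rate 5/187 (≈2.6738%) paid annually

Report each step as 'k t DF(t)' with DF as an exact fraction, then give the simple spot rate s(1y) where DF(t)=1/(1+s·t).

step 1 [1y] swap r/1=2/623: DF=(1 − 2/623·(0))/(1+2/623) = 623/625 ≈ 0.996800
step 2 [2y] swap r/1=5/187: DF=(1 − 5/187·(0.996800))/(1+5/187) = 237/250 ≈ 0.948000

1 1 623/625
2 2 237/250
s(1y) = (1/(623/625) − 1)/(1) = 2/623 ≈ 0.3210%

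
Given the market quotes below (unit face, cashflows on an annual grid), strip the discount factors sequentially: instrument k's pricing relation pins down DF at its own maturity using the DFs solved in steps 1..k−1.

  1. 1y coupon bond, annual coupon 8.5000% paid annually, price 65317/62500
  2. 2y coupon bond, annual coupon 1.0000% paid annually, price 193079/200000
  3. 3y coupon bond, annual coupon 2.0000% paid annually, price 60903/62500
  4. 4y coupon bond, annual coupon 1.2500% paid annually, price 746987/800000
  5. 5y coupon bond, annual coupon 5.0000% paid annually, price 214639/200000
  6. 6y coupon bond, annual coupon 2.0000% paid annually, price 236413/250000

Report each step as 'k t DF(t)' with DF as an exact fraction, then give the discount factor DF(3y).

1 1 602/625
2 2 9463/10000
3 3 9179/10000
4 4 8873/10000
5 5 2113/2500
6 6 8377/10000
DF(3y) = 9179/10000 ≈ 0.917900

step 1 [1y] bond c/1=17/200: DF=(65317/62500 − 17/200·(0))/(1+17/200) = 602/625 ≈ 0.963200
step 2 [2y] bond c/1=1/100: DF=(193079/200000 − 1/100·(0.963200))/(1+1/100) = 9463/10000 ≈ 0.946300
step 3 [3y] bond c/1=1/50: DF=(60903/62500 − 1/50·(0.963200+0.946300))/(1+1/50) = 9179/10000 ≈ 0.917900
step 4 [4y] bond c/1=1/80: DF=(746987/800000 − 1/80·(0.963200+0.946300+0.917900))/(1+1/80) = 8873/10000 ≈ 0.887300
step 5 [5y] bond c/1=1/20: DF=(214639/200000 − 1/20·(0.963200+0.946300+0.917900+0.887300))/(1+1/20) = 2113/2500 ≈ 0.845200
step 6 [6y] bond c/1=1/50: DF=(236413/250000 − 1/50·(0.963200+0.946300+0.917900+0.887300+0.845200))/(1+1/50) = 8377/10000 ≈ 0.837700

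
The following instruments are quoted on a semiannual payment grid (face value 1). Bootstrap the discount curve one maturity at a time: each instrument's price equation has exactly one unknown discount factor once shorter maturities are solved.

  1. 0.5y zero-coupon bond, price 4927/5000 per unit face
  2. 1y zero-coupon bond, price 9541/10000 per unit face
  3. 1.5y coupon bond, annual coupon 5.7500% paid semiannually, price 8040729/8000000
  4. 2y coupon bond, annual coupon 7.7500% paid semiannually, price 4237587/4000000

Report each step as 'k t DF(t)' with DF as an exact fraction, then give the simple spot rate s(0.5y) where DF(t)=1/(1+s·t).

step 1 [0.5y] zero: DF = P = 4927/5000 ≈ 0.985400
step 2 [1y] zero: DF = P = 9541/10000 ≈ 0.954100
step 3 [1.5y] bond c/2=23/800: DF=(8040729/8000000 − 23/800·(0.985400+0.954100))/(1+23/800) = 2307/2500 ≈ 0.922800
step 4 [2y] bond c/2=31/800: DF=(4237587/4000000 − 31/800·(0.985400+0.954100+0.922800))/(1+31/800) = 9131/10000 ≈ 0.913100

1 1/2 4927/5000
2 1 9541/10000
3 3/2 2307/2500
4 2 9131/10000
s(0.5y) = (1/(4927/5000) − 1)/(1/2) = 146/4927 ≈ 2.9633%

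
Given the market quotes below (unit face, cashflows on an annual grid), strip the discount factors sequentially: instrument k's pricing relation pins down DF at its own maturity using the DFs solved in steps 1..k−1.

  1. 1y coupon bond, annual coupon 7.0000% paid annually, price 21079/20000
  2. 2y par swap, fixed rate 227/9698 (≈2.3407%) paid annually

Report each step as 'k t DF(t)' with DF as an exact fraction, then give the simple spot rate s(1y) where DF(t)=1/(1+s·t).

step 1 [1y] bond c/1=7/100: DF=(21079/20000 − 7/100·(0))/(1+7/100) = 197/200 ≈ 0.985000
step 2 [2y] swap r/1=227/9698: DF=(1 − 227/9698·(0.985000))/(1+227/9698) = 4773/5000 ≈ 0.954600

1 1 197/200
2 2 4773/5000
s(1y) = (1/(197/200) − 1)/(1) = 3/197 ≈ 1.5228%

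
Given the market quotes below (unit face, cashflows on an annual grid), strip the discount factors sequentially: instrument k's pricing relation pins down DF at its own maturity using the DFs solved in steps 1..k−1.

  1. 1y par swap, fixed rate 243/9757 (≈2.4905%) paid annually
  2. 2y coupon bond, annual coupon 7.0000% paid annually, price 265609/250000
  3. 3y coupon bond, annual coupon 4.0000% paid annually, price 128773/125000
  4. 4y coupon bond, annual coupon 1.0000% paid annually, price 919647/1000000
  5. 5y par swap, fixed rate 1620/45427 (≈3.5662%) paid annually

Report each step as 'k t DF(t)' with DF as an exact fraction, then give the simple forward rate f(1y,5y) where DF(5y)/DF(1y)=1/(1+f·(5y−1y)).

step 1 [1y] swap r/1=243/9757: DF=(1 − 243/9757·(0))/(1+243/9757) = 9757/10000 ≈ 0.975700
step 2 [2y] bond c/1=7/100: DF=(265609/250000 − 7/100·(0.975700))/(1+7/100) = 9291/10000 ≈ 0.929100
step 3 [3y] bond c/1=1/25: DF=(128773/125000 − 1/25·(0.975700+0.929100))/(1+1/25) = 9173/10000 ≈ 0.917300
step 4 [4y] bond c/1=1/100: DF=(919647/1000000 − 1/100·(0.975700+0.929100+0.917300))/(1+1/100) = 4413/5000 ≈ 0.882600
step 5 [5y] swap r/1=1620/45427: DF=(1 − 1620/45427·(0.975700+0.929100+0.917300+0.882600))/(1+1620/45427) = 419/500 ≈ 0.838000

1 1 9757/10000
2 2 9291/10000
3 3 9173/10000
4 4 4413/5000
5 5 419/500
f(1y,5y) = ((9757/10000)/(419/500) − 1)/(4) = 1377/33520 ≈ 4.1080%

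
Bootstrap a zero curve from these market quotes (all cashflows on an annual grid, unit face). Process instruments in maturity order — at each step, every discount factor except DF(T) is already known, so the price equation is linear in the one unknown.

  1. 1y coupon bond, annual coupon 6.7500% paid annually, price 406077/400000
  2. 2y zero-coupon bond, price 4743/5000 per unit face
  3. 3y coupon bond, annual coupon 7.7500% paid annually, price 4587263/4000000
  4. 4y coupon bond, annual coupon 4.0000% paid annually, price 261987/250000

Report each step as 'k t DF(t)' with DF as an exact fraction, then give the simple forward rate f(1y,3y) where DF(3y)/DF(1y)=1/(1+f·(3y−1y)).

step 1 [1y] bond c/1=27/400: DF=(406077/400000 − 27/400·(0))/(1+27/400) = 951/1000 ≈ 0.951000
step 2 [2y] zero: DF = P = 4743/5000 ≈ 0.948600
step 3 [3y] bond c/1=31/400: DF=(4587263/4000000 − 31/400·(0.951000+0.948600))/(1+31/400) = 9277/10000 ≈ 0.927700
step 4 [4y] bond c/1=1/25: DF=(261987/250000 − 1/25·(0.951000+0.948600+0.927700))/(1+1/25) = 8989/10000 ≈ 0.898900

1 1 951/1000
2 2 4743/5000
3 3 9277/10000
4 4 8989/10000
f(1y,3y) = ((951/1000)/(9277/10000) − 1)/(2) = 233/18554 ≈ 1.2558%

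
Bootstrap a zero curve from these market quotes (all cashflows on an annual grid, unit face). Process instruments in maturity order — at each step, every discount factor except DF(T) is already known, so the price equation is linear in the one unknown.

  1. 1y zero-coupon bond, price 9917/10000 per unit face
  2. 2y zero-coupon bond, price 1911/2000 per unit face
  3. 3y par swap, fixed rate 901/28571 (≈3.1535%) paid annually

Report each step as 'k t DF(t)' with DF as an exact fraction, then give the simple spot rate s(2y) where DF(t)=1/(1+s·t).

1 1 9917/10000
2 2 1911/2000
3 3 9099/10000
s(2y) = (1/(1911/2000) − 1)/(2) = 89/3822 ≈ 2.3286%

step 1 [1y] zero: DF = P = 9917/10000 ≈ 0.991700
step 2 [2y] zero: DF = P = 1911/2000 ≈ 0.955500
step 3 [3y] swap r/1=901/28571: DF=(1 − 901/28571·(0.991700+0.955500))/(1+901/28571) = 9099/10000 ≈ 0.909900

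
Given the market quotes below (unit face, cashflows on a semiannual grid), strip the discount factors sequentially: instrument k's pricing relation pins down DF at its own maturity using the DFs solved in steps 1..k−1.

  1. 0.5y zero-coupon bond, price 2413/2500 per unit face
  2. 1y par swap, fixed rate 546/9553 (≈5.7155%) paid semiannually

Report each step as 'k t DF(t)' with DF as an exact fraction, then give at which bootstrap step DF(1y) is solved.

1 1/2 2413/2500
2 1 4727/5000
DF(1y) is solved at step 2

step 1 [0.5y] zero: DF = P = 2413/2500 ≈ 0.965200
step 2 [1y] swap r/2=273/9553: DF=(1 − 273/9553·(0.965200))/(1+273/9553) = 4727/5000 ≈ 0.945400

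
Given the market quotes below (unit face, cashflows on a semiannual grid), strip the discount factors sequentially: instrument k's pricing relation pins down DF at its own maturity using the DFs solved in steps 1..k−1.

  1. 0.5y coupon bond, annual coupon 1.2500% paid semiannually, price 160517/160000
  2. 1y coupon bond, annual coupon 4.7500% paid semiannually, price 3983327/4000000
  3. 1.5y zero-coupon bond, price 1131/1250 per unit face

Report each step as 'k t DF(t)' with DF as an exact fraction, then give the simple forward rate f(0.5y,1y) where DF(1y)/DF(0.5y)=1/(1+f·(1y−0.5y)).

1 1/2 997/1000
2 1 1187/1250
3 3/2 1131/1250
f(0.5y,1y) = ((997/1000)/(1187/1250) − 1)/(1/2) = 237/2374 ≈ 9.9832%

step 1 [0.5y] bond c/2=1/160: DF=(160517/160000 − 1/160·(0))/(1+1/160) = 997/1000 ≈ 0.997000
step 2 [1y] bond c/2=19/800: DF=(3983327/4000000 − 19/800·(0.997000))/(1+19/800) = 1187/1250 ≈ 0.949600
step 3 [1.5y] zero: DF = P = 1131/1250 ≈ 0.904800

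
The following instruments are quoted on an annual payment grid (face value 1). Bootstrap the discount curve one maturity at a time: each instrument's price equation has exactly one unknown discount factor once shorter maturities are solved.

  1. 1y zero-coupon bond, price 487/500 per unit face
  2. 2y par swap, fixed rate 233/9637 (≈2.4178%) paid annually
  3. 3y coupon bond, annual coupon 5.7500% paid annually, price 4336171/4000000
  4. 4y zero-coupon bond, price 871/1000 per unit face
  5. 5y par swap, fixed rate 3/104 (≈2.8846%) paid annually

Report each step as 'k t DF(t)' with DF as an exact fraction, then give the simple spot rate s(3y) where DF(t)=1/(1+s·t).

1 1 487/500
2 2 4767/5000
3 3 9203/10000
4 4 871/1000
5 5 8677/10000
s(3y) = (1/(9203/10000) − 1)/(3) = 797/27609 ≈ 2.8867%

step 1 [1y] zero: DF = P = 487/500 ≈ 0.974000
step 2 [2y] swap r/1=233/9637: DF=(1 − 233/9637·(0.974000))/(1+233/9637) = 4767/5000 ≈ 0.953400
step 3 [3y] bond c/1=23/400: DF=(4336171/4000000 − 23/400·(0.974000+0.953400))/(1+23/400) = 9203/10000 ≈ 0.920300
step 4 [4y] zero: DF = P = 871/1000 ≈ 0.871000
step 5 [5y] swap r/1=3/104: DF=(1 − 3/104·(0.974000+0.953400+0.920300+0.871000))/(1+3/104) = 8677/10000 ≈ 0.867700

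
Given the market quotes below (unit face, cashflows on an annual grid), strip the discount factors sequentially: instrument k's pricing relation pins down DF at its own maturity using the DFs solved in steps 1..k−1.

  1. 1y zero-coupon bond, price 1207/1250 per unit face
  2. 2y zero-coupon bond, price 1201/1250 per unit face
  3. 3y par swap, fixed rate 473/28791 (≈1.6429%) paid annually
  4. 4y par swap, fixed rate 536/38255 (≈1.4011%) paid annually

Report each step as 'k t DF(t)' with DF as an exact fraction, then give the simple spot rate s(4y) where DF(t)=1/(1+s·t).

1 1 1207/1250
2 2 1201/1250
3 3 9527/10000
4 4 1183/1250
s(4y) = (1/(1183/1250) − 1)/(4) = 67/4732 ≈ 1.4159%

step 1 [1y] zero: DF = P = 1207/1250 ≈ 0.965600
step 2 [2y] zero: DF = P = 1201/1250 ≈ 0.960800
step 3 [3y] swap r/1=473/28791: DF=(1 − 473/28791·(0.965600+0.960800))/(1+473/28791) = 9527/10000 ≈ 0.952700
step 4 [4y] swap r/1=536/38255: DF=(1 − 536/38255·(0.965600+0.960800+0.952700))/(1+536/38255) = 1183/1250 ≈ 0.946400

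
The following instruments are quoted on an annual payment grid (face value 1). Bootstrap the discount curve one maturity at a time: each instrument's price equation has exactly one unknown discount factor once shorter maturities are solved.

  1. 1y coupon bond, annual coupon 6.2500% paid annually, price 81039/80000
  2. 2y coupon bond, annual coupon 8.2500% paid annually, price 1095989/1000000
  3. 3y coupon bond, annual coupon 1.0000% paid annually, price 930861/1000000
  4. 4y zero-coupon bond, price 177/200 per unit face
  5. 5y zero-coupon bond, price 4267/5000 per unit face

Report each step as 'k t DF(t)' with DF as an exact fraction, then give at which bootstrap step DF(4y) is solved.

1 1 4767/5000
2 2 4699/5000
3 3 9029/10000
4 4 177/200
5 5 4267/5000
DF(4y) is solved at step 4

step 1 [1y] bond c/1=1/16: DF=(81039/80000 − 1/16·(0))/(1+1/16) = 4767/5000 ≈ 0.953400
step 2 [2y] bond c/1=33/400: DF=(1095989/1000000 − 33/400·(0.953400))/(1+33/400) = 4699/5000 ≈ 0.939800
step 3 [3y] bond c/1=1/100: DF=(930861/1000000 − 1/100·(0.953400+0.939800))/(1+1/100) = 9029/10000 ≈ 0.902900
step 4 [4y] zero: DF = P = 177/200 ≈ 0.885000
step 5 [5y] zero: DF = P = 4267/5000 ≈ 0.853400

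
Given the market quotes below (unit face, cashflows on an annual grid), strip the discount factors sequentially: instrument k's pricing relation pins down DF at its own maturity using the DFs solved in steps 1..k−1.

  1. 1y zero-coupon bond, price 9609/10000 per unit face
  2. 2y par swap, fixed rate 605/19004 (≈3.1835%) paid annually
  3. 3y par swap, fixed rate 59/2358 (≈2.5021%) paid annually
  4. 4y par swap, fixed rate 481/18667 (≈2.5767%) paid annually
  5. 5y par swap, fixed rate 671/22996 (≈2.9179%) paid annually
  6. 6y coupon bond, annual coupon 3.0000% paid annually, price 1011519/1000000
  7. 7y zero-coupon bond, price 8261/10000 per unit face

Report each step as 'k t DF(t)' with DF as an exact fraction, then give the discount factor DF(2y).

1 1 9609/10000
2 2 1879/2000
3 3 2323/2500
4 4 4519/5000
5 5 4329/5000
6 6 8481/10000
7 7 8261/10000
DF(2y) = 1879/2000 ≈ 0.939500

step 1 [1y] zero: DF = P = 9609/10000 ≈ 0.960900
step 2 [2y] swap r/1=605/19004: DF=(1 − 605/19004·(0.960900))/(1+605/19004) = 1879/2000 ≈ 0.939500
step 3 [3y] swap r/1=59/2358: DF=(1 − 59/2358·(0.960900+0.939500))/(1+59/2358) = 2323/2500 ≈ 0.929200
step 4 [4y] swap r/1=481/18667: DF=(1 − 481/18667·(0.960900+0.939500+0.929200))/(1+481/18667) = 4519/5000 ≈ 0.903800
step 5 [5y] swap r/1=671/22996: DF=(1 − 671/22996·(0.960900+0.939500+0.929200+0.903800))/(1+671/22996) = 4329/5000 ≈ 0.865800
step 6 [6y] bond c/1=3/100: DF=(1011519/1000000 − 3/100·(0.960900+0.939500+0.929200+0.903800+0.865800))/(1+3/100) = 8481/10000 ≈ 0.848100
step 7 [7y] zero: DF = P = 8261/10000 ≈ 0.826100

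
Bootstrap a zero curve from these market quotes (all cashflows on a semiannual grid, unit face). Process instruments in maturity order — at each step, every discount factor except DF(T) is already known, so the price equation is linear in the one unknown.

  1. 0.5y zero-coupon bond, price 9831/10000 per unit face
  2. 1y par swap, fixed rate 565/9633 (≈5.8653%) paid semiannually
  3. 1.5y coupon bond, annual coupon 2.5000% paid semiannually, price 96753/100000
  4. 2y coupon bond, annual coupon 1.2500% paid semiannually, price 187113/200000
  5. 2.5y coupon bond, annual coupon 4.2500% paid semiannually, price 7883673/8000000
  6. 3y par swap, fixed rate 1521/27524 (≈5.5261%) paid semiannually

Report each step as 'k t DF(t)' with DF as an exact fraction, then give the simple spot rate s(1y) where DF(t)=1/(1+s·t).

1 1/2 9831/10000
2 1 1887/2000
3 3/2 4659/5000
4 2 114/125
5 5/2 1773/2000
6 3 8479/10000
s(1y) = (1/(1887/2000) − 1)/(1) = 113/1887 ≈ 5.9883%

step 1 [0.5y] zero: DF = P = 9831/10000 ≈ 0.983100
step 2 [1y] swap r/2=565/19266: DF=(1 − 565/19266·(0.983100))/(1+565/19266) = 1887/2000 ≈ 0.943500
step 3 [1.5y] bond c/2=1/80: DF=(96753/100000 − 1/80·(0.983100+0.943500))/(1+1/80) = 4659/5000 ≈ 0.931800
step 4 [2y] bond c/2=1/160: DF=(187113/200000 − 1/160·(0.983100+0.943500+0.931800))/(1+1/160) = 114/125 ≈ 0.912000
step 5 [2.5y] bond c/2=17/800: DF=(7883673/8000000 − 17/800·(0.983100+0.943500+0.931800+0.912000))/(1+17/800) = 1773/2000 ≈ 0.886500
step 6 [3y] swap r/2=1521/55048: DF=(1 − 1521/55048·(0.983100+0.943500+0.931800+0.912000+0.886500))/(1+1521/55048) = 8479/10000 ≈ 0.847900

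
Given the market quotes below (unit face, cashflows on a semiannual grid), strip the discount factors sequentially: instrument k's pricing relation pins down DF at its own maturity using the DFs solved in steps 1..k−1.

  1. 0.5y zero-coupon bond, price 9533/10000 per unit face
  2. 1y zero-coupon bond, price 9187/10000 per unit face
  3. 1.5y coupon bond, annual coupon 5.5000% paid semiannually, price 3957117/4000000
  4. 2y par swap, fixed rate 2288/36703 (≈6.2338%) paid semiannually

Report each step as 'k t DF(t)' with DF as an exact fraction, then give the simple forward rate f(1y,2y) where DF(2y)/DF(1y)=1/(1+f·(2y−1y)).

1 1/2 9533/10000
2 1 9187/10000
3 3/2 9127/10000
4 2 1107/1250
f(1y,2y) = ((9187/10000)/(1107/1250) − 1)/(1) = 331/8856 ≈ 3.7376%

step 1 [0.5y] zero: DF = P = 9533/10000 ≈ 0.953300
step 2 [1y] zero: DF = P = 9187/10000 ≈ 0.918700
step 3 [1.5y] bond c/2=11/400: DF=(3957117/4000000 − 11/400·(0.953300+0.918700))/(1+11/400) = 9127/10000 ≈ 0.912700
step 4 [2y] swap r/2=1144/36703: DF=(1 − 1144/36703·(0.953300+0.918700+0.912700))/(1+1144/36703) = 1107/1250 ≈ 0.885600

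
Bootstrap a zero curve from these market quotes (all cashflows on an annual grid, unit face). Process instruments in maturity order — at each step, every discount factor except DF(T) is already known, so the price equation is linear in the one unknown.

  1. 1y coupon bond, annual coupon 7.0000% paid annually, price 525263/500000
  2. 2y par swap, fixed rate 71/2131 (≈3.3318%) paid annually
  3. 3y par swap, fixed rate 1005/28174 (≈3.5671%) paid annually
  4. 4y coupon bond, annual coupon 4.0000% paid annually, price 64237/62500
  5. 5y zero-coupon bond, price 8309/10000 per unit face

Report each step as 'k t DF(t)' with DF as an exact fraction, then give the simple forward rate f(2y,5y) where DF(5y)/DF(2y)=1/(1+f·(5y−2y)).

step 1 [1y] bond c/1=7/100: DF=(525263/500000 − 7/100·(0))/(1+7/100) = 4909/5000 ≈ 0.981800
step 2 [2y] swap r/1=71/2131: DF=(1 − 71/2131·(0.981800))/(1+71/2131) = 9361/10000 ≈ 0.936100
step 3 [3y] swap r/1=1005/28174: DF=(1 − 1005/28174·(0.981800+0.936100))/(1+1005/28174) = 1799/2000 ≈ 0.899500
step 4 [4y] bond c/1=1/25: DF=(64237/62500 − 1/25·(0.981800+0.936100+0.899500))/(1+1/25) = 8799/10000 ≈ 0.879900
step 5 [5y] zero: DF = P = 8309/10000 ≈ 0.830900

1 1 4909/5000
2 2 9361/10000
3 3 1799/2000
4 4 8799/10000
5 5 8309/10000
f(2y,5y) = ((9361/10000)/(8309/10000) − 1)/(3) = 1052/24927 ≈ 4.2203%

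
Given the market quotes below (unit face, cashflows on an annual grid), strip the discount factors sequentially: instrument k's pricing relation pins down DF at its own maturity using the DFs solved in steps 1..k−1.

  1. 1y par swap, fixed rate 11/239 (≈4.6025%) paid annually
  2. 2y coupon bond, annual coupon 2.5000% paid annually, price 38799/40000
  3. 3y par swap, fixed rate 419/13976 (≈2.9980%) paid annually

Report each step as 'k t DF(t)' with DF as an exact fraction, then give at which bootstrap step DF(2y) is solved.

1 1 239/250
2 2 923/1000
3 3 4581/5000
DF(2y) is solved at step 2

step 1 [1y] swap r/1=11/239: DF=(1 − 11/239·(0))/(1+11/239) = 239/250 ≈ 0.956000
step 2 [2y] bond c/1=1/40: DF=(38799/40000 − 1/40·(0.956000))/(1+1/40) = 923/1000 ≈ 0.923000
step 3 [3y] swap r/1=419/13976: DF=(1 − 419/13976·(0.956000+0.923000))/(1+419/13976) = 4581/5000 ≈ 0.916200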